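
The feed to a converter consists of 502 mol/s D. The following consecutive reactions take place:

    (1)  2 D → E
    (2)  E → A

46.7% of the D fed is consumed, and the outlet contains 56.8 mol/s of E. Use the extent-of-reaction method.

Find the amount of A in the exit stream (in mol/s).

60.4 mol/s

Conversion of D: D consumed = 2ξ₁ = 0.467 × 502 → ξ₁ = 117.2 mol/s.
E balance: n_E = 0 + 1ξ₁ − 1ξ₂ = 56.8 → ξ₂ = (1·117.2 − 56.8)/1 = 60.42 mol/s.
Outlet amounts (n = n₀ + Σ ν·ξ):
  D: 502 − 2(117.2) = 267.6
  E: 0 + 1(117.2) − 1(60.42) = 56.8
  A: 0 + 1(60.42) = 60.42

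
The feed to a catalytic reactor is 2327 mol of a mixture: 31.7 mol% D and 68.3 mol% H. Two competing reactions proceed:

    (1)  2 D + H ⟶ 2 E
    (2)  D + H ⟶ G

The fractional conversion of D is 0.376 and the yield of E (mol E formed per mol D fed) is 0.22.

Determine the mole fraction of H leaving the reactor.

0.654

Yield of E: 2ξ₁ / 737.7 = 0.22 → ξ₁ = 81.14 mol.
Conversion of D: 2ξ₁ + 1ξ₂ = 0.376 × 737.7 = 277.4 → ξ₂ = 115.1 mol.
Outlet amounts (n = n₀ + Σ ν·ξ):
  D: 737.7 − 2(81.14) − 1(115.1) = 460.3
  H: 1589 − 1(81.14) − 1(115.1) = 1393
  E: 0 + 2(81.14) = 162.3
  G: 0 + 1(115.1) = 115.1
Total out = 2131 mol; y_H = 1393 / 2131 = 0.6538.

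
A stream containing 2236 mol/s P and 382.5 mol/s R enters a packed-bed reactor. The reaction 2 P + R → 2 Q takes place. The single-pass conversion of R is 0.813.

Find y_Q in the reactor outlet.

R reacted = 0.813 × 382.5 = 311 mol/s; ν_R = −1, so ξ = 311/1 = 311 mol/s.
Outlet amounts (n = n₀ + ν ξ):
  P: 2236 − 2(311) = 1614
  R: 382.5 − 1(311) = 71.53
  Q: 0 + 2(311) = 621.9
Total out = 2308 mol/s; y_Q = 621.9 / 2308 = 0.2695.

0.27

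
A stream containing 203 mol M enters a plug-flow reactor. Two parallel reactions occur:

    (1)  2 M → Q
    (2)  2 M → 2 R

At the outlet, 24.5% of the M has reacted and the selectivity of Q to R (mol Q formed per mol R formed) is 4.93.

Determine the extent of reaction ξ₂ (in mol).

Conversion of M: M consumed = 0.245 × 203 = 49.73 mol = 2ξ₁ + 2ξ₂.
Selectivity: 1ξ₁ / (2ξ₂) = 4.93 → ξ₁ = 9.86 ξ₂.
Substitute: (2·9.86 + 2) ξ₂ = 49.73 → ξ₂ = 2.29 mol, ξ₁ = 22.58 mol.
Outlet amounts (n = n₀ + Σ ν·ξ):
  M: 203 − 2(22.58) − 2(2.29) = 153.3
  Q: 0 + 1(22.58) = 22.58
  R: 0 + 2(2.29) = 4.58

ξ₂ = 2.29 mol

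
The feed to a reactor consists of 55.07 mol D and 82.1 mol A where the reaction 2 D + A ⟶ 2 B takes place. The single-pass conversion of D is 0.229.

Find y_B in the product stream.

D reacted = 0.229 × 55.07 = 12.61 mol; ν_D = −2, so ξ = 12.61/2 = 6.306 mol.
Outlet amounts (n = n₀ + ν ξ):
  D: 55.07 − 2(6.306) = 42.46
  A: 82.1 − 1(6.306) = 75.79
  B: 0 + 2(6.306) = 12.61
Total out = 130.9 mol; y_B = 12.61 / 130.9 = 0.09637.

0.0964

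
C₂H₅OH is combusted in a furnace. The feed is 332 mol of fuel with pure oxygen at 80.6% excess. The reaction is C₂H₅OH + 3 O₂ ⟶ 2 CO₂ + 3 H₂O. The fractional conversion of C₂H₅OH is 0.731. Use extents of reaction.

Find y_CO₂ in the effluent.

Stoichiometric O₂ = 3 × 332 = 996 mol; O₂ fed = 996 × 1.806 = 1799 mol.
Fuel reacted = 0.731 × 332 → ξ = 242.7 mol.
Outlet (n = n₀ + ν ξ):
  C₂H₅OH: 332 − 1(242.7) = 89.31
  O₂: 1799 − 3(242.7) = 1071
  CO₂: 0 + 2(242.7) = 485.4
  H₂O: 0 + 3(242.7) = 728.1
Total out = 2373 mol; y_CO₂ = 485.4 / 2373 = 0.2045.

0.205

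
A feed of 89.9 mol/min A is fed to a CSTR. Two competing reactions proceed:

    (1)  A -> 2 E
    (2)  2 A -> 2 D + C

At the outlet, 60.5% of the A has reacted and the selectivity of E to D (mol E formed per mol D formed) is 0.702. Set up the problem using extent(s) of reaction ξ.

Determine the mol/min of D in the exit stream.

Conversion of A: A consumed = 0.605 × 89.9 = 54.39 mol/min = 1ξ₁ + 2ξ₂.
Selectivity: 2ξ₁ / (2ξ₂) = 0.702 → ξ₁ = 0.702 ξ₂.
Substitute: (1·0.702 + 2) ξ₂ = 54.39 → ξ₂ = 20.13 mol/min, ξ₁ = 14.13 mol/min.
Outlet amounts (n = n₀ + Σ ν·ξ):
  A: 89.9 − 1(14.13) − 2(20.13) = 35.51
  E: 0 + 2(14.13) = 28.26
  D: 0 + 2(20.13) = 40.26
  C: 0 + 1(20.13) = 20.13

40.3 mol/min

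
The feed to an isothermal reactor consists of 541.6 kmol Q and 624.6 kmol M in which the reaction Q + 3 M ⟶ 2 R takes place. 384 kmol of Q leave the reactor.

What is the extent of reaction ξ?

ξ = 158 kmol

For Q: n = n₀ − 1ξ → 384 = 541.6 − 1ξ, giving ξ = 157.6 kmol.
Outlet amounts (n = n₀ + ν ξ):
  Q: 541.6 − 1(157.6) = 384
  M: 624.6 − 3(157.6) = 151.8
  R: 0 + 2(157.6) = 315.2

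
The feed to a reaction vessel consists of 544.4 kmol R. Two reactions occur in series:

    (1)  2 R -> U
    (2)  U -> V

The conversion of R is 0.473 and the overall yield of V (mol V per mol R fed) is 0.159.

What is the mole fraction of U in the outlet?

Conversion of R: R consumed = 2ξ₁ = 0.473 × 544.4 → ξ₁ = 128.8 kmol.
Yield of V: 1ξ₂ / 544.4 = 0.159 → ξ₂ = 86.56 kmol.
Outlet amounts (n = n₀ + Σ ν·ξ):
  R: 544.4 − 2(128.8) = 286.9
  U: 0 + 1(128.8) − 1(86.56) = 42.19
  V: 0 + 1(86.56) = 86.56
Total out = 415.6 kmol; y_U = 42.19 / 415.6 = 0.1015.

0.102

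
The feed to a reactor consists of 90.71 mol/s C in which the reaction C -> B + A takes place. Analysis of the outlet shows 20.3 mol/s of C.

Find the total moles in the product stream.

161 mol/s

For C: n = n₀ − 1ξ → 20.3 = 90.71 − 1ξ, giving ξ = 70.41 mol/s.
Outlet amounts (n = n₀ + ν ξ):
  C: 90.71 − 1(70.41) = 20.3
  B: 0 + 1(70.41) = 70.41
  A: 0 + 1(70.41) = 70.41
Total out = 20.3 + 70.41 + 70.41 = 161.1 mol/s.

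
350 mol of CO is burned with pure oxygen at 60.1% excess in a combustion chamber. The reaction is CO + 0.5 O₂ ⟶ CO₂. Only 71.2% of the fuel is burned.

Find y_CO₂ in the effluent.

0.493

Stoichiometric O₂ = 0.5 × 350 = 175 mol; O₂ fed = 175 × 1.601 = 280.2 mol.
Fuel reacted = 0.712 × 350 → ξ = 249.2 mol.
Outlet (n = n₀ + ν ξ):
  CO: 350 − 1(249.2) = 100.8
  O₂: 280.2 − 0.5(249.2) = 155.6
  CO₂: 0 + 1(249.2) = 249.2
Total out = 505.6 mol; y_CO₂ = 249.2 / 505.6 = 0.4929.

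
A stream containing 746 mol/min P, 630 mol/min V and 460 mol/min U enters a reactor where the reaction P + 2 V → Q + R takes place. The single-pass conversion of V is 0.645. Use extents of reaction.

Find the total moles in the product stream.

V reacted = 0.645 × 630 = 406.4 mol/min; ν_V = −2, so ξ = 406.4/2 = 203.2 mol/min.
Outlet amounts (n = n₀ + ν ξ):
  P: 746 − 1(203.2) = 542.8
  V: 630 − 2(203.2) = 223.6
  Q: 0 + 1(203.2) = 203.2
  R: 0 + 1(203.2) = 203.2
  U: 460 (inert)
Total out = 542.8 + 223.6 + 203.2 + 203.2 + 460 = 1633 mol/min.

1630 mol/min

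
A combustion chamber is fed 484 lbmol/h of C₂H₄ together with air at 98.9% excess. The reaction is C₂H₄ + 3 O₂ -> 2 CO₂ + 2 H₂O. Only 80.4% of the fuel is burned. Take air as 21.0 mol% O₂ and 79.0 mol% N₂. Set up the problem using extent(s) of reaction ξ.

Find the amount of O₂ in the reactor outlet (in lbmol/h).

1720 lbmol/h

Stoichiometric O₂ = 3 × 484 = 1452 lbmol/h; O₂ fed = 1452 × 1.989 = 2888 lbmol/h.
N₂ fed = 2888 × 79/21 = 10860 lbmol/h.
Fuel reacted = 0.804 × 484 → ξ = 389.1 lbmol/h.
Outlet (n = n₀ + ν ξ):
  C₂H₄: 484 − 1(389.1) = 94.86
  O₂: 2888 − 3(389.1) = 1721
  N₂: 10860 (inert)
  CO₂: 0 + 2(389.1) = 778.3
  H₂O: 0 + 2(389.1) = 778.3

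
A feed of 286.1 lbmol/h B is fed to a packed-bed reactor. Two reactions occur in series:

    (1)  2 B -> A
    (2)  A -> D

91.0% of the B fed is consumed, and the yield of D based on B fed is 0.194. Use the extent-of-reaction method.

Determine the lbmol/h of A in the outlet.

74.7 lbmol/h

Conversion of B: B consumed = 2ξ₁ = 0.91 × 286.1 → ξ₁ = 130.2 lbmol/h.
Yield of D: 1ξ₂ / 286.1 = 0.194 → ξ₂ = 55.5 lbmol/h.
Outlet amounts (n = n₀ + Σ ν·ξ):
  B: 286.1 − 2(130.2) = 25.75
  A: 0 + 1(130.2) − 1(55.5) = 74.67
  D: 0 + 1(55.5) = 55.5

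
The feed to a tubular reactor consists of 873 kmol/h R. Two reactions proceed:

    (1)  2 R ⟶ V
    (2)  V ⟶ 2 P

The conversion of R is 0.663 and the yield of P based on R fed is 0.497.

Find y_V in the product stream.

Conversion of R: R consumed = 2ξ₁ = 0.663 × 873 → ξ₁ = 289.4 kmol/h.
Yield of P: 2ξ₂ / 873 = 0.497 → ξ₂ = 216.9 kmol/h.
Outlet amounts (n = n₀ + Σ ν·ξ):
  R: 873 − 2(289.4) = 294.2
  V: 0 + 1(289.4) − 1(216.9) = 72.46
  P: 0 + 2(216.9) = 433.9
Total out = 800.5 kmol/h; y_V = 72.46 / 800.5 = 0.09051.

0.0905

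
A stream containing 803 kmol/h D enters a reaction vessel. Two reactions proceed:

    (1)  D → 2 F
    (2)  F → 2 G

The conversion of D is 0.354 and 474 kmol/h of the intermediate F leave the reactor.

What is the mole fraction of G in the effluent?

0.16

Conversion of D: D consumed = 1ξ₁ = 0.354 × 803 → ξ₁ = 284.3 kmol/h.
F balance: n_F = 0 + 2ξ₁ − 1ξ₂ = 474 → ξ₂ = (2·284.3 − 474)/1 = 94.52 kmol/h.
Outlet amounts (n = n₀ + Σ ν·ξ):
  D: 803 − 1(284.3) = 518.7
  F: 0 + 2(284.3) − 1(94.52) = 474
  G: 0 + 2(94.52) = 189
Total out = 1182 kmol/h; y_G = 189 / 1182 = 0.16.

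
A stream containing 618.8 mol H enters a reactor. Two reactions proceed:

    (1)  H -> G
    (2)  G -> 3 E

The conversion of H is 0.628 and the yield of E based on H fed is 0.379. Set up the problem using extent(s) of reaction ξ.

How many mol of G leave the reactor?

Conversion of H: H consumed = 1ξ₁ = 0.628 × 618.8 → ξ₁ = 388.6 mol.
Yield of E: 3ξ₂ / 618.8 = 0.379 → ξ₂ = 78.18 mol.
Outlet amounts (n = n₀ + Σ ν·ξ):
  H: 618.8 − 1(388.6) = 230.2
  G: 0 + 1(388.6) − 1(78.18) = 310.4
  E: 0 + 3(78.18) = 234.5

310 mol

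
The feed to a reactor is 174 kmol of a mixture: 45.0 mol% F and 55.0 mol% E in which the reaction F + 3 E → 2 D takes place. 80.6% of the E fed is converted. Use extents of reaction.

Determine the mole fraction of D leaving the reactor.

0.42

E reacted = 0.806 × 95.7 = 77.13 kmol; ν_E = −3, so ξ = 77.13/3 = 25.71 kmol.
Outlet amounts (n = n₀ + ν ξ):
  F: 78.3 − 1(25.71) = 52.59
  E: 95.7 − 3(25.71) = 18.57
  D: 0 + 2(25.71) = 51.42
Total out = 122.6 kmol; y_D = 51.42 / 122.6 = 0.4195.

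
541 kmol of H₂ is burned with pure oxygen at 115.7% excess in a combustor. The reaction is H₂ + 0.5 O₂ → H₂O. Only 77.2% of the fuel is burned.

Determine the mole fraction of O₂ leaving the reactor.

Stoichiometric O₂ = 0.5 × 541 = 270.5 kmol; O₂ fed = 270.5 × 2.157 = 583.5 kmol.
Fuel reacted = 0.772 × 541 → ξ = 417.7 kmol.
Outlet (n = n₀ + ν ξ):
  H₂: 541 − 1(417.7) = 123.3
  O₂: 583.5 − 0.5(417.7) = 374.6
  H₂O: 0 + 1(417.7) = 417.7
Total out = 915.6 kmol; y_O₂ = 374.6 / 915.6 = 0.4092.

0.409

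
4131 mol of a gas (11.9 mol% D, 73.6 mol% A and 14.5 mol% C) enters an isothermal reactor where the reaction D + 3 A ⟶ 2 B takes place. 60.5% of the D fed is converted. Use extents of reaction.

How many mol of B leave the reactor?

595 mol

D reacted = 0.605 × 491.6 = 297.4 mol; ν_D = −1, so ξ = 297.4/1 = 297.4 mol.
Outlet amounts (n = n₀ + ν ξ):
  D: 491.6 − 1(297.4) = 194.2
  A: 3040 − 3(297.4) = 2148
  B: 0 + 2(297.4) = 594.8
  C: 599 (inert)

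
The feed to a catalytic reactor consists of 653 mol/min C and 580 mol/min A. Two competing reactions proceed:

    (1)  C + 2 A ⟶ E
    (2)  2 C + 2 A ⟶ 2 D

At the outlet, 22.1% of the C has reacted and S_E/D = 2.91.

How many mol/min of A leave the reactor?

328 mol/min

Conversion of C: C consumed = 0.221 × 653 = 144.3 mol/min = 1ξ₁ + 2ξ₂.
Selectivity: 1ξ₁ / (2ξ₂) = 2.91 → ξ₁ = 5.82 ξ₂.
Substitute: (1·5.82 + 2) ξ₂ = 144.3 → ξ₂ = 18.45 mol/min, ξ₁ = 107.4 mol/min.
Outlet amounts (n = n₀ + Σ ν·ξ):
  C: 653 − 1(107.4) − 2(18.45) = 508.7
  A: 580 − 2(107.4) − 2(18.45) = 328.3
  E: 0 + 1(107.4) = 107.4
  D: 0 + 2(18.45) = 36.91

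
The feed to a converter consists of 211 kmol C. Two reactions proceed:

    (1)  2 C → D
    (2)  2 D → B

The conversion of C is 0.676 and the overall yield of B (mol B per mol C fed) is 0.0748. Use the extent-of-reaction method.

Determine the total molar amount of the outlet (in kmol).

Conversion of C: C consumed = 2ξ₁ = 0.676 × 211 → ξ₁ = 71.32 kmol.
Yield of B: 1ξ₂ / 211 = 0.0748 → ξ₂ = 15.78 kmol.
Outlet amounts (n = n₀ + Σ ν·ξ):
  C: 211 − 2(71.32) = 68.36
  D: 0 + 1(71.32) − 2(15.78) = 39.75
  B: 0 + 1(15.78) = 15.78
Total out = 68.36 + 39.75 + 15.78 = 123.9 kmol.

124 kmol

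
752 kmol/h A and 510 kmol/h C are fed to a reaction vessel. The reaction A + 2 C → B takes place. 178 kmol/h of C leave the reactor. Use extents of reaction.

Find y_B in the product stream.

0.178

For C: n = n₀ − 2ξ → 178 = 510 − 2ξ, giving ξ = 166 kmol/h.
Outlet amounts (n = n₀ + ν ξ):
  A: 752 − 1(166) = 586
  C: 510 − 2(166) = 178
  B: 0 + 1(166) = 166
Total out = 930 kmol/h; y_B = 166 / 930 = 0.1785.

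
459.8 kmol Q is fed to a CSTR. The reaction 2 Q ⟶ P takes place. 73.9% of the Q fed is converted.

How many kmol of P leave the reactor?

170 kmol

Q reacted = 0.739 × 459.8 = 339.8 kmol; ν_Q = −2, so ξ = 339.8/2 = 169.9 kmol.
Outlet amounts (n = n₀ + ν ξ):
  Q: 459.8 − 2(169.9) = 120
  P: 0 + 1(169.9) = 169.9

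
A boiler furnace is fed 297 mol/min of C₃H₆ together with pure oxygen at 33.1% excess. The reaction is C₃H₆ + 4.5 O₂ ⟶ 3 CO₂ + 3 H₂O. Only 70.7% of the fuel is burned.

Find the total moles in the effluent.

Stoichiometric O₂ = 4.5 × 297 = 1336 mol/min; O₂ fed = 1336 × 1.331 = 1779 mol/min.
Fuel reacted = 0.707 × 297 → ξ = 210 mol/min.
Outlet (n = n₀ + ν ξ):
  C₃H₆: 297 − 1(210) = 87.02
  O₂: 1779 − 4.5(210) = 834
  CO₂: 0 + 3(210) = 629.9
  H₂O: 0 + 3(210) = 629.9
Total out = 87.02 + 834 + 629.9 + 629.9 = 2181 mol/min.

2180 mol/min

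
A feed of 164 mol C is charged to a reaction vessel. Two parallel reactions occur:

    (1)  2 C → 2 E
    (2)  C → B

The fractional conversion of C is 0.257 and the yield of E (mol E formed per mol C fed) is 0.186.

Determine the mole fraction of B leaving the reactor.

0.071

Yield of E: 2ξ₁ / 164 = 0.186 → ξ₁ = 15.25 mol.
Conversion of C: 2ξ₁ + 1ξ₂ = 0.257 × 164 = 42.15 → ξ₂ = 11.64 mol.
Outlet amounts (n = n₀ + Σ ν·ξ):
  C: 164 − 2(15.25) − 1(11.64) = 121.9
  E: 0 + 2(15.25) = 30.5
  B: 0 + 1(11.64) = 11.64
Total out = 164 mol; y_B = 11.64 / 164 = 0.071.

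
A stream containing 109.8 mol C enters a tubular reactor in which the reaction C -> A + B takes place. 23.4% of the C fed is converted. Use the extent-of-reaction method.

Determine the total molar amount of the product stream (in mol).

135 mol

C reacted = 0.234 × 109.8 = 25.69 mol; ν_C = −1, so ξ = 25.69/1 = 25.69 mol.
Outlet amounts (n = n₀ + ν ξ):
  C: 109.8 − 1(25.69) = 84.11
  A: 0 + 1(25.69) = 25.69
  B: 0 + 1(25.69) = 25.69
Total out = 84.11 + 25.69 + 25.69 = 135.5 mol.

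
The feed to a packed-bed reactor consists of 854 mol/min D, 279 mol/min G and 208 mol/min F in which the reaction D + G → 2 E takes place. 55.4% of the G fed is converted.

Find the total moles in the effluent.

G reacted = 0.554 × 279 = 154.6 mol/min; ν_G = −1, so ξ = 154.6/1 = 154.6 mol/min.
Outlet amounts (n = n₀ + ν ξ):
  D: 854 − 1(154.6) = 699.4
  G: 279 − 1(154.6) = 124.4
  E: 0 + 2(154.6) = 309.1
  F: 208 (inert)
Total out = 699.4 + 124.4 + 309.1 + 208 = 1341 mol/min.

1340 mol/min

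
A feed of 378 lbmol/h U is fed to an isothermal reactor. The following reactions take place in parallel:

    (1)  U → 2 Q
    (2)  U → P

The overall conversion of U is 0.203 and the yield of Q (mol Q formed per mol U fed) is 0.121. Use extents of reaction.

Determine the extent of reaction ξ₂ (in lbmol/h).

ξ₂ = 53.9 lbmol/h

Yield of Q: 2ξ₁ / 378 = 0.121 → ξ₁ = 22.87 lbmol/h.
Conversion of U: 1ξ₁ + 1ξ₂ = 0.203 × 378 = 76.73 → ξ₂ = 53.87 lbmol/h.
Outlet amounts (n = n₀ + Σ ν·ξ):
  U: 378 − 1(22.87) − 1(53.87) = 301.3
  Q: 0 + 2(22.87) = 45.74
  P: 0 + 1(53.87) = 53.87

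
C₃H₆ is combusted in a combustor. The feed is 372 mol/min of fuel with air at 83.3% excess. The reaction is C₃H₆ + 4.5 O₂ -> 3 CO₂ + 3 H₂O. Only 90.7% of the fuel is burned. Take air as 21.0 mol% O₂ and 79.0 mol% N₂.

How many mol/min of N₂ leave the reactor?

11500 mol/min

Stoichiometric O₂ = 4.5 × 372 = 1674 mol/min; O₂ fed = 1674 × 1.833 = 3068 mol/min.
N₂ fed = 3068 × 79/21 = 11540 mol/min.
Fuel reacted = 0.907 × 372 → ξ = 337.4 mol/min.
Outlet (n = n₀ + ν ξ):
  C₃H₆: 372 − 1(337.4) = 34.6
  O₂: 3068 − 4.5(337.4) = 1550
  N₂: 11540 (inert)
  CO₂: 0 + 3(337.4) = 1012
  H₂O: 0 + 3(337.4) = 1012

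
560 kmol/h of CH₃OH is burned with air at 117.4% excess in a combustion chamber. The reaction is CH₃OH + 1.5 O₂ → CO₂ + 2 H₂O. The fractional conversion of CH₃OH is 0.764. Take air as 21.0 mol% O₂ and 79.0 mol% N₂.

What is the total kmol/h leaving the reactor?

Stoichiometric O₂ = 1.5 × 560 = 840 kmol/h; O₂ fed = 840 × 2.174 = 1826 kmol/h.
N₂ fed = 1826 × 79/21 = 6870 kmol/h.
Fuel reacted = 0.764 × 560 → ξ = 427.8 kmol/h.
Outlet (n = n₀ + ν ξ):
  CH₃OH: 560 − 1(427.8) = 132.2
  O₂: 1826 − 1.5(427.8) = 1184
  N₂: 6870 (inert)
  CO₂: 0 + 1(427.8) = 427.8
  H₂O: 0 + 2(427.8) = 855.7
Total out = 132.2 + 1184 + 6870 + 427.8 + 855.7 = 9470 kmol/h.

9470 kmol/h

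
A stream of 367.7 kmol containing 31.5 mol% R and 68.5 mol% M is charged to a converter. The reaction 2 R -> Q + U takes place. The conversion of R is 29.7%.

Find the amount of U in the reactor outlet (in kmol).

R reacted = 0.297 × 115.8 = 34.4 kmol; ν_R = −2, so ξ = 34.4/2 = 17.2 kmol.
Outlet amounts (n = n₀ + ν ξ):
  R: 115.8 − 2(17.2) = 81.43
  Q: 0 + 1(17.2) = 17.2
  U: 0 + 1(17.2) = 17.2
  M: 251.9 (inert)

17.2 kmol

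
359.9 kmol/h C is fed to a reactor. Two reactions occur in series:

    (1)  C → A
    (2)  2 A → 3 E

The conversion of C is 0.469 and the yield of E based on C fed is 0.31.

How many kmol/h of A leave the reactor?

Conversion of C: C consumed = 1ξ₁ = 0.469 × 359.9 → ξ₁ = 168.8 kmol/h.
Yield of E: 3ξ₂ / 359.9 = 0.31 → ξ₂ = 37.19 kmol/h.
Outlet amounts (n = n₀ + Σ ν·ξ):
  C: 359.9 − 1(168.8) = 191.1
  A: 0 + 1(168.8) − 2(37.19) = 94.41
  E: 0 + 3(37.19) = 111.6

94.4 kmol/h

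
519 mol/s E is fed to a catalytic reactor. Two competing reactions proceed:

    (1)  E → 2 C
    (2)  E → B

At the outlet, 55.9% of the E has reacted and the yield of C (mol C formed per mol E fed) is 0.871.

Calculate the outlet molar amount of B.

64.1 mol/s

Yield of C: 2ξ₁ / 519 = 0.871 → ξ₁ = 226 mol/s.
Conversion of E: 1ξ₁ + 1ξ₂ = 0.559 × 519 = 290.1 → ξ₂ = 64.1 mol/s.
Outlet amounts (n = n₀ + Σ ν·ξ):
  E: 519 − 1(226) − 1(64.1) = 228.9
  C: 0 + 2(226) = 452
  B: 0 + 1(64.1) = 64.1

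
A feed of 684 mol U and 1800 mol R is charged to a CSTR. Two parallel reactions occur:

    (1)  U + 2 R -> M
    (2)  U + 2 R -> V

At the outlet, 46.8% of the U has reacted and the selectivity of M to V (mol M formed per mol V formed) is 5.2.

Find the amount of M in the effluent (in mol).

Conversion of U: U consumed = 0.468 × 684 = 320.1 mol = 1ξ₁ + 1ξ₂.
Selectivity: 1ξ₁ / (1ξ₂) = 5.2 → ξ₁ = 5.2 ξ₂.
Substitute: (1·5.2 + 1) ξ₂ = 320.1 → ξ₂ = 51.63 mol, ξ₁ = 268.5 mol.
Outlet amounts (n = n₀ + Σ ν·ξ):
  U: 684 − 1(268.5) − 1(51.63) = 363.9
  R: 1800 − 2(268.5) − 2(51.63) = 1160
  M: 0 + 1(268.5) = 268.5
  V: 0 + 1(51.63) = 51.63

268 mol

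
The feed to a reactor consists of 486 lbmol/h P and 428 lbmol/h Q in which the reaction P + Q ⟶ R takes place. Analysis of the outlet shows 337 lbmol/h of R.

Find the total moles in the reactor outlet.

577 lbmol/h

For R: n = n₀ + 1ξ → 337 = 0 + 1ξ, giving ξ = 337 lbmol/h.
Outlet amounts (n = n₀ + ν ξ):
  P: 486 − 1(337) = 149
  Q: 428 − 1(337) = 91
  R: 0 + 1(337) = 337
Total out = 149 + 91 + 337 = 577 lbmol/h.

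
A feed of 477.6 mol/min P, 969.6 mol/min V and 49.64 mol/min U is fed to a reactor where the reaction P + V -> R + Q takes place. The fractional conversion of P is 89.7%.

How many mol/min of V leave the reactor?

541 mol/min

P reacted = 0.897 × 477.6 = 428.4 mol/min; ν_P = −1, so ξ = 428.4/1 = 428.4 mol/min.
Outlet amounts (n = n₀ + ν ξ):
  P: 477.6 − 1(428.4) = 49.19
  V: 969.6 − 1(428.4) = 541.2
  R: 0 + 1(428.4) = 428.4
  Q: 0 + 1(428.4) = 428.4
  U: 49.64 (inert)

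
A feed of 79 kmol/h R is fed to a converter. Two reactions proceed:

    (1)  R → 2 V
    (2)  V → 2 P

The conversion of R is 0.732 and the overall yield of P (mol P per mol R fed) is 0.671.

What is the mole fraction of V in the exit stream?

Conversion of R: R consumed = 1ξ₁ = 0.732 × 79 → ξ₁ = 57.83 kmol/h.
Yield of P: 2ξ₂ / 79 = 0.671 → ξ₂ = 26.5 kmol/h.
Outlet amounts (n = n₀ + Σ ν·ξ):
  R: 79 − 1(57.83) = 21.17
  V: 0 + 2(57.83) − 1(26.5) = 89.15
  P: 0 + 2(26.5) = 53.01
Total out = 163.3 kmol/h; y_V = 89.15 / 163.3 = 0.5458.

0.546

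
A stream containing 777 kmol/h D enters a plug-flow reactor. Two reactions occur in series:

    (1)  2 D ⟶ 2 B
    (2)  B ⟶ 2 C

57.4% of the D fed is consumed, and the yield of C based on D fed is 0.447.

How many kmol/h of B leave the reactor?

Conversion of D: D consumed = 2ξ₁ = 0.574 × 777 → ξ₁ = 223 kmol/h.
Yield of C: 2ξ₂ / 777 = 0.447 → ξ₂ = 173.7 kmol/h.
Outlet amounts (n = n₀ + Σ ν·ξ):
  D: 777 − 2(223) = 331
  B: 0 + 2(223) − 1(173.7) = 272.3
  C: 0 + 2(173.7) = 347.3

272 kmol/h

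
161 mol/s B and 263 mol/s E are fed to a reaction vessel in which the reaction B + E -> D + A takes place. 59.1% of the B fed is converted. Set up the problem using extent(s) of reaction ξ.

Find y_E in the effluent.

0.396

B reacted = 0.591 × 161 = 95.15 mol/s; ν_B = −1, so ξ = 95.15/1 = 95.15 mol/s.
Outlet amounts (n = n₀ + ν ξ):
  B: 161 − 1(95.15) = 65.85
  E: 263 − 1(95.15) = 167.8
  D: 0 + 1(95.15) = 95.15
  A: 0 + 1(95.15) = 95.15
Total out = 424 mol/s; y_E = 167.8 / 424 = 0.3959.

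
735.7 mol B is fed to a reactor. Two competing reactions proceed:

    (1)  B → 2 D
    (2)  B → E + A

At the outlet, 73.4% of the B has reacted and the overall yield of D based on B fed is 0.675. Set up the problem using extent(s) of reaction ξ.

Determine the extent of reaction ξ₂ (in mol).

Yield of D: 2ξ₁ / 735.7 = 0.675 → ξ₁ = 248.3 mol.
Conversion of B: 1ξ₁ + 1ξ₂ = 0.734 × 735.7 = 540 → ξ₂ = 291.7 mol.
Outlet amounts (n = n₀ + Σ ν·ξ):
  B: 735.7 − 1(248.3) − 1(291.7) = 195.7
  D: 0 + 2(248.3) = 496.6
  E: 0 + 1(291.7) = 291.7
  A: 0 + 1(291.7) = 291.7

ξ₂ = 292 mol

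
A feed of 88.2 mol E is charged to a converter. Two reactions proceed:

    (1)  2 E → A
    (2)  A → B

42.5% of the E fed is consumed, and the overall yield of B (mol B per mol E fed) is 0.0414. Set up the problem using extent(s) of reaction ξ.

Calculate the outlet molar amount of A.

15.1 mol

Conversion of E: E consumed = 2ξ₁ = 0.425 × 88.2 → ξ₁ = 18.74 mol.
Yield of B: 1ξ₂ / 88.2 = 0.0414 → ξ₂ = 3.651 mol.
Outlet amounts (n = n₀ + Σ ν·ξ):
  E: 88.2 − 2(18.74) = 50.72
  A: 0 + 1(18.74) − 1(3.651) = 15.09
  B: 0 + 1(3.651) = 3.651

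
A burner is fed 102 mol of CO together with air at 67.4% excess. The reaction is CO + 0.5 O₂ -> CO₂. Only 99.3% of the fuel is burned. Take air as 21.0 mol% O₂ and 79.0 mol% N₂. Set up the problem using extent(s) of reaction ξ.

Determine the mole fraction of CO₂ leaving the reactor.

0.221

Stoichiometric O₂ = 0.5 × 102 = 51 mol; O₂ fed = 51 × 1.674 = 85.37 mol.
N₂ fed = 85.37 × 79/21 = 321.2 mol.
Fuel reacted = 0.993 × 102 → ξ = 101.3 mol.
Outlet (n = n₀ + ν ξ):
  CO: 102 − 1(101.3) = 0.714
  O₂: 85.37 − 0.5(101.3) = 34.73
  N₂: 321.2 (inert)
  CO₂: 0 + 1(101.3) = 101.3
Total out = 457.9 mol; y_CO₂ = 101.3 / 457.9 = 0.2212.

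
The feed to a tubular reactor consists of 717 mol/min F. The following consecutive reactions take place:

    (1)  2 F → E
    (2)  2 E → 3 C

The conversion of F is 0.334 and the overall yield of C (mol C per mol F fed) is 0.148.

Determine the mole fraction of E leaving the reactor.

0.0774

Conversion of F: F consumed = 2ξ₁ = 0.334 × 717 → ξ₁ = 119.7 mol/min.
Yield of C: 3ξ₂ / 717 = 0.148 → ξ₂ = 35.37 mol/min.
Outlet amounts (n = n₀ + Σ ν·ξ):
  F: 717 − 2(119.7) = 477.5
  E: 0 + 1(119.7) − 2(35.37) = 49
  C: 0 + 3(35.37) = 106.1
Total out = 632.6 mol/min; y_E = 49 / 632.6 = 0.07745.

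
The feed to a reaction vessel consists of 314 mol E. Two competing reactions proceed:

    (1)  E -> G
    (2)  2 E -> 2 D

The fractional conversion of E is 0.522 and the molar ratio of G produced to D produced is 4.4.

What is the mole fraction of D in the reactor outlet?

0.0967

Conversion of E: E consumed = 0.522 × 314 = 163.9 mol = 1ξ₁ + 2ξ₂.
Selectivity: 1ξ₁ / (2ξ₂) = 4.4 → ξ₁ = 8.8 ξ₂.
Substitute: (1·8.8 + 2) ξ₂ = 163.9 → ξ₂ = 15.18 mol, ξ₁ = 133.6 mol.
Outlet amounts (n = n₀ + Σ ν·ξ):
  E: 314 − 1(133.6) − 2(15.18) = 150.1
  G: 0 + 1(133.6) = 133.6
  D: 0 + 2(15.18) = 30.35
Total out = 314 mol; y_D = 30.35 / 314 = 0.09667.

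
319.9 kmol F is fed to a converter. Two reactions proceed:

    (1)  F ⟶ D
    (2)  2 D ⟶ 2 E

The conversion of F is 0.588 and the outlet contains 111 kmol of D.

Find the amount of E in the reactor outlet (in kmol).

77.1 kmol

Conversion of F: F consumed = 1ξ₁ = 0.588 × 319.9 → ξ₁ = 188.1 kmol.
D balance: n_D = 0 + 1ξ₁ − 2ξ₂ = 111 → ξ₂ = (1·188.1 − 111)/2 = 38.55 kmol.
Outlet amounts (n = n₀ + Σ ν·ξ):
  F: 319.9 − 1(188.1) = 131.8
  D: 0 + 1(188.1) − 2(38.55) = 111
  E: 0 + 2(38.55) = 77.1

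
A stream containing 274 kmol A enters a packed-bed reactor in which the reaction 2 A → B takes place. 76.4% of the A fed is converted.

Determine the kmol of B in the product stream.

A reacted = 0.764 × 274 = 209.3 kmol; ν_A = −2, so ξ = 209.3/2 = 104.7 kmol.
Outlet amounts (n = n₀ + ν ξ):
  A: 274 − 2(104.7) = 64.66
  B: 0 + 1(104.7) = 104.7

105 kmol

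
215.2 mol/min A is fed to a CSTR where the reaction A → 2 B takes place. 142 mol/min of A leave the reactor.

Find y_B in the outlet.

For A: n = n₀ − 1ξ → 142 = 215.2 − 1ξ, giving ξ = 73.2 mol/min.
Outlet amounts (n = n₀ + ν ξ):
  A: 215.2 − 1(73.2) = 142
  B: 0 + 2(73.2) = 146.4
Total out = 288.4 mol/min; y_B = 146.4 / 288.4 = 0.5076.

0.508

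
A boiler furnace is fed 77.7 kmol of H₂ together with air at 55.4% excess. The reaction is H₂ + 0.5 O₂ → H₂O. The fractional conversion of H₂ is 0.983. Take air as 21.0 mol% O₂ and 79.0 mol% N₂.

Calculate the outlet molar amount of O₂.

22.2 kmol

Stoichiometric O₂ = 0.5 × 77.7 = 38.85 kmol; O₂ fed = 38.85 × 1.554 = 60.37 kmol.
N₂ fed = 60.37 × 79/21 = 227.1 kmol.
Fuel reacted = 0.983 × 77.7 → ξ = 76.38 kmol.
Outlet (n = n₀ + ν ξ):
  H₂: 77.7 − 1(76.38) = 1.321
  O₂: 60.37 − 0.5(76.38) = 22.18
  N₂: 227.1 (inert)
  H₂O: 0 + 1(76.38) = 76.38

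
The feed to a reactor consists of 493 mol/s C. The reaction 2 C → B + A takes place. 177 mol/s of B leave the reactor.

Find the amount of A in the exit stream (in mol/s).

177 mol/s

For B: n = n₀ + 1ξ → 177 = 0 + 1ξ, giving ξ = 177 mol/s.
Outlet amounts (n = n₀ + ν ξ):
  C: 493 − 2(177) = 139
  B: 0 + 1(177) = 177
  A: 0 + 1(177) = 177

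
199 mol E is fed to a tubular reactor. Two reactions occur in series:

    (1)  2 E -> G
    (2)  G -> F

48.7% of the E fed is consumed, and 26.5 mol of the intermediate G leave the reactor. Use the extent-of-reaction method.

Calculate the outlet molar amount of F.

22 mol

Conversion of E: E consumed = 2ξ₁ = 0.487 × 199 → ξ₁ = 48.46 mol.
G balance: n_G = 0 + 1ξ₁ − 1ξ₂ = 26.5 → ξ₂ = (1·48.46 − 26.5)/1 = 21.96 mol.
Outlet amounts (n = n₀ + Σ ν·ξ):
  E: 199 − 2(48.46) = 102.1
  G: 0 + 1(48.46) − 1(21.96) = 26.5
  F: 0 + 1(21.96) = 21.96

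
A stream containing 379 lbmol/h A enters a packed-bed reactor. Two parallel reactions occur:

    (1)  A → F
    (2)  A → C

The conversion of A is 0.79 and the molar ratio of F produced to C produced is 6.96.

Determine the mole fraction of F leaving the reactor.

0.691

Conversion of A: A consumed = 0.79 × 379 = 299.4 lbmol/h = 1ξ₁ + 1ξ₂.
Selectivity: 1ξ₁ / (1ξ₂) = 6.96 → ξ₁ = 6.96 ξ₂.
Substitute: (1·6.96 + 1) ξ₂ = 299.4 → ξ₂ = 37.61 lbmol/h, ξ₁ = 261.8 lbmol/h.
Outlet amounts (n = n₀ + Σ ν·ξ):
  A: 379 − 1(261.8) − 1(37.61) = 79.59
  F: 0 + 1(261.8) = 261.8
  C: 0 + 1(37.61) = 37.61
Total out = 379 lbmol/h; y_F = 261.8 / 379 = 0.6908.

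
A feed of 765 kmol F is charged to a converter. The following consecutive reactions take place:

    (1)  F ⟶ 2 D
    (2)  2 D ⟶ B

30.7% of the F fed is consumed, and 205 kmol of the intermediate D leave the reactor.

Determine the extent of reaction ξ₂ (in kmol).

ξ₂ = 132 kmol

Conversion of F: F consumed = 1ξ₁ = 0.307 × 765 → ξ₁ = 234.9 kmol.
D balance: n_D = 0 + 2ξ₁ − 2ξ₂ = 205 → ξ₂ = (2·234.9 − 205)/2 = 132.4 kmol.
Outlet amounts (n = n₀ + Σ ν·ξ):
  F: 765 − 1(234.9) = 530.1
  D: 0 + 2(234.9) − 2(132.4) = 205
  B: 0 + 1(132.4) = 132.4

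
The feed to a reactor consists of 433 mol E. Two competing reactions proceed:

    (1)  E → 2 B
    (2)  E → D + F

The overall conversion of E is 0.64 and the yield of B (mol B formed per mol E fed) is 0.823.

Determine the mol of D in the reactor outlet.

98.9 mol

Yield of B: 2ξ₁ / 433 = 0.823 → ξ₁ = 178.2 mol.
Conversion of E: 1ξ₁ + 1ξ₂ = 0.64 × 433 = 277.1 → ξ₂ = 98.94 mol.
Outlet amounts (n = n₀ + Σ ν·ξ):
  E: 433 − 1(178.2) − 1(98.94) = 155.9
  B: 0 + 2(178.2) = 356.4
  D: 0 + 1(98.94) = 98.94
  F: 0 + 1(98.94) = 98.94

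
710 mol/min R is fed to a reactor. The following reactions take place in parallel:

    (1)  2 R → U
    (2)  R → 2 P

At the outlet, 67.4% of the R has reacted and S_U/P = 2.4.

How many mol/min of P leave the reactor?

Conversion of R: R consumed = 0.674 × 710 = 478.5 mol/min = 2ξ₁ + 1ξ₂.
Selectivity: 1ξ₁ / (2ξ₂) = 2.4 → ξ₁ = 4.8 ξ₂.
Substitute: (2·4.8 + 1) ξ₂ = 478.5 → ξ₂ = 45.15 mol/min, ξ₁ = 216.7 mol/min.
Outlet amounts (n = n₀ + Σ ν·ξ):
  R: 710 − 2(216.7) − 1(45.15) = 231.5
  U: 0 + 1(216.7) = 216.7
  P: 0 + 2(45.15) = 90.29

90.3 mol/min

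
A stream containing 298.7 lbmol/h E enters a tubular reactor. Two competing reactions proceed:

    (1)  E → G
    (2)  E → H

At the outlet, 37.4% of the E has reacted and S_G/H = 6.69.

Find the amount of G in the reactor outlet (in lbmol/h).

Conversion of E: E consumed = 0.374 × 298.7 = 111.7 lbmol/h = 1ξ₁ + 1ξ₂.
Selectivity: 1ξ₁ / (1ξ₂) = 6.69 → ξ₁ = 6.69 ξ₂.
Substitute: (1·6.69 + 1) ξ₂ = 111.7 → ξ₂ = 14.53 lbmol/h, ξ₁ = 97.19 lbmol/h.
Outlet amounts (n = n₀ + Σ ν·ξ):
  E: 298.7 − 1(97.19) − 1(14.53) = 187
  G: 0 + 1(97.19) = 97.19
  H: 0 + 1(14.53) = 14.53

97.2 lbmol/h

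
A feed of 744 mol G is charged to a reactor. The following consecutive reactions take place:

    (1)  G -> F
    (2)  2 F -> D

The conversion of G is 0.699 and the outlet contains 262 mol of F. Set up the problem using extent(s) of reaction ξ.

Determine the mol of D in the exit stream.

129 mol

Conversion of G: G consumed = 1ξ₁ = 0.699 × 744 → ξ₁ = 520.1 mol.
F balance: n_F = 0 + 1ξ₁ − 2ξ₂ = 262 → ξ₂ = (1·520.1 − 262)/2 = 129 mol.
Outlet amounts (n = n₀ + Σ ν·ξ):
  G: 744 − 1(520.1) = 223.9
  F: 0 + 1(520.1) − 2(129) = 262
  D: 0 + 1(129) = 129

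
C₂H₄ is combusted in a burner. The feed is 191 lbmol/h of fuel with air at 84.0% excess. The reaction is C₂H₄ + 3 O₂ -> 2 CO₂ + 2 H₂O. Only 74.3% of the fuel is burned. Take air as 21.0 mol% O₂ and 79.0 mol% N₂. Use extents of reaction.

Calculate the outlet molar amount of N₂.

3970 lbmol/h

Stoichiometric O₂ = 3 × 191 = 573 lbmol/h; O₂ fed = 573 × 1.840 = 1054 lbmol/h.
N₂ fed = 1054 × 79/21 = 3966 lbmol/h.
Fuel reacted = 0.743 × 191 → ξ = 141.9 lbmol/h.
Outlet (n = n₀ + ν ξ):
  C₂H₄: 191 − 1(141.9) = 49.09
  O₂: 1054 − 3(141.9) = 628.6
  N₂: 3966 (inert)
  CO₂: 0 + 2(141.9) = 283.8
  H₂O: 0 + 2(141.9) = 283.8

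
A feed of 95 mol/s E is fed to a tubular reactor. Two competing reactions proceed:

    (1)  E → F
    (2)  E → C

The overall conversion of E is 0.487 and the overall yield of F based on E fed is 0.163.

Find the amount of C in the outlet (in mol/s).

30.8 mol/s

Yield of F: 1ξ₁ / 95 = 0.163 → ξ₁ = 15.49 mol/s.
Conversion of E: 1ξ₁ + 1ξ₂ = 0.487 × 95 = 46.27 → ξ₂ = 30.78 mol/s.
Outlet amounts (n = n₀ + Σ ν·ξ):
  E: 95 − 1(15.49) − 1(30.78) = 48.73
  F: 0 + 1(15.49) = 15.49
  C: 0 + 1(30.78) = 30.78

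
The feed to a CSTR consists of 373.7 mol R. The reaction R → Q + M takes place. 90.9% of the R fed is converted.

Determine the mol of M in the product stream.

R reacted = 0.909 × 373.7 = 339.7 mol; ν_R = −1, so ξ = 339.7/1 = 339.7 mol.
Outlet amounts (n = n₀ + ν ξ):
  R: 373.7 − 1(339.7) = 34.01
  Q: 0 + 1(339.7) = 339.7
  M: 0 + 1(339.7) = 339.7

340 mol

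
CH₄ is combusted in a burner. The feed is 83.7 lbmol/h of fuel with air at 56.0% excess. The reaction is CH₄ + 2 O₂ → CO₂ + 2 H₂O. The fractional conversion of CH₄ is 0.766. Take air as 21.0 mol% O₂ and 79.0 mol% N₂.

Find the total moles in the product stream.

1330 lbmol/h

Stoichiometric O₂ = 2 × 83.7 = 167.4 lbmol/h; O₂ fed = 167.4 × 1.560 = 261.1 lbmol/h.
N₂ fed = 261.1 × 79/21 = 982.4 lbmol/h.
Fuel reacted = 0.766 × 83.7 → ξ = 64.11 lbmol/h.
Outlet (n = n₀ + ν ξ):
  CH₄: 83.7 − 1(64.11) = 19.59
  O₂: 261.1 − 2(64.11) = 132.9
  N₂: 982.4 (inert)
  CO₂: 0 + 1(64.11) = 64.11
  H₂O: 0 + 2(64.11) = 128.2
Total out = 19.59 + 132.9 + 982.4 + 64.11 + 128.2 = 1327 lbmol/h.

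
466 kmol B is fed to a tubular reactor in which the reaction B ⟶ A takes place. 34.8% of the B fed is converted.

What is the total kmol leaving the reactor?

B reacted = 0.348 × 466 = 162.2 kmol; ν_B = −1, so ξ = 162.2/1 = 162.2 kmol.
Outlet amounts (n = n₀ + ν ξ):
  B: 466 − 1(162.2) = 303.8
  A: 0 + 1(162.2) = 162.2
Total out = 303.8 + 162.2 = 466 kmol.

466 kmol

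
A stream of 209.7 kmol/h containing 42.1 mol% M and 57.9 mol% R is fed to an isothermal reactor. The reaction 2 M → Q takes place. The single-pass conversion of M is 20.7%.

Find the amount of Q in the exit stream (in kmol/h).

M reacted = 0.207 × 88.28 = 18.27 kmol/h; ν_M = −2, so ξ = 18.27/2 = 9.137 kmol/h.
Outlet amounts (n = n₀ + ν ξ):
  M: 88.28 − 2(9.137) = 70.01
  Q: 0 + 1(9.137) = 9.137
  R: 121.4 (inert)

9.14 kmol/h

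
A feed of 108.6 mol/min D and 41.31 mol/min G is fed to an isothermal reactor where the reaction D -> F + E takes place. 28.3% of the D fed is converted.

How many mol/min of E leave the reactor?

D reacted = 0.283 × 108.6 = 30.73 mol/min; ν_D = −1, so ξ = 30.73/1 = 30.73 mol/min.
Outlet amounts (n = n₀ + ν ξ):
  D: 108.6 − 1(30.73) = 77.87
  F: 0 + 1(30.73) = 30.73
  E: 0 + 1(30.73) = 30.73
  G: 41.31 (inert)

30.7 mol/min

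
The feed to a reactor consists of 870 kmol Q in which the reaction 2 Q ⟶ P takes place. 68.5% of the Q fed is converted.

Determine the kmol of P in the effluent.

298 kmol

Q reacted = 0.685 × 870 = 596 kmol; ν_Q = −2, so ξ = 596/2 = 298 kmol.
Outlet amounts (n = n₀ + ν ξ):
  Q: 870 − 2(298) = 274
  P: 0 + 1(298) = 298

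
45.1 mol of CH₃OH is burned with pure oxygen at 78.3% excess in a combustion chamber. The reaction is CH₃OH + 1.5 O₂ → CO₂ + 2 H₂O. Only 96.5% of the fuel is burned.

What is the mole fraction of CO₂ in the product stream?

0.232

Stoichiometric O₂ = 1.5 × 45.1 = 67.65 mol; O₂ fed = 67.65 × 1.783 = 120.6 mol.
Fuel reacted = 0.965 × 45.1 → ξ = 43.52 mol.
Outlet (n = n₀ + ν ξ):
  CH₃OH: 45.1 − 1(43.52) = 1.578
  O₂: 120.6 − 1.5(43.52) = 55.34
  CO₂: 0 + 1(43.52) = 43.52
  H₂O: 0 + 2(43.52) = 87.04
Total out = 187.5 mol; y_CO₂ = 43.52 / 187.5 = 0.2321.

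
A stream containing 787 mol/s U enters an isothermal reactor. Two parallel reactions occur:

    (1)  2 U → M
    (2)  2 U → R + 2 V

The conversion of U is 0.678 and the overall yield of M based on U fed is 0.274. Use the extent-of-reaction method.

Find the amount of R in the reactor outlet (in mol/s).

Yield of M: 1ξ₁ / 787 = 0.274 → ξ₁ = 215.6 mol/s.
Conversion of U: 2ξ₁ + 2ξ₂ = 0.678 × 787 = 533.6 → ξ₂ = 51.16 mol/s.
Outlet amounts (n = n₀ + Σ ν·ξ):
  U: 787 − 2(215.6) − 2(51.16) = 253.4
  M: 0 + 1(215.6) = 215.6
  R: 0 + 1(51.16) = 51.16
  V: 0 + 2(51.16) = 102.3

51.2 mol/s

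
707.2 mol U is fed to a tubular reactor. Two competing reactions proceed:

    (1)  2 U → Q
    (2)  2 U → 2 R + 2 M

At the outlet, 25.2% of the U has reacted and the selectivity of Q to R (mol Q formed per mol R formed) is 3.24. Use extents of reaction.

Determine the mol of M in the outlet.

Conversion of U: U consumed = 0.252 × 707.2 = 178.2 mol = 2ξ₁ + 2ξ₂.
Selectivity: 1ξ₁ / (2ξ₂) = 3.24 → ξ₁ = 6.48 ξ₂.
Substitute: (2·6.48 + 2) ξ₂ = 178.2 → ξ₂ = 11.91 mol, ξ₁ = 77.19 mol.
Outlet amounts (n = n₀ + Σ ν·ξ):
  U: 707.2 − 2(77.19) − 2(11.91) = 529
  Q: 0 + 1(77.19) = 77.19
  R: 0 + 2(11.91) = 23.83
  M: 0 + 2(11.91) = 23.83

23.8 mol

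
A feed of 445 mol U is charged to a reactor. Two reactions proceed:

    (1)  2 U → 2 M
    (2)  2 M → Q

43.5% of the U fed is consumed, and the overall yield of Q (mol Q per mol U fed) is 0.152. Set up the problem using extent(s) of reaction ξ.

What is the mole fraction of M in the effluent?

0.154

Conversion of U: U consumed = 2ξ₁ = 0.435 × 445 → ξ₁ = 96.79 mol.
Yield of Q: 1ξ₂ / 445 = 0.152 → ξ₂ = 67.64 mol.
Outlet amounts (n = n₀ + Σ ν·ξ):
  U: 445 − 2(96.79) = 251.4
  M: 0 + 2(96.79) − 2(67.64) = 58.29
  Q: 0 + 1(67.64) = 67.64
Total out = 377.4 mol; y_M = 58.29 / 377.4 = 0.1545.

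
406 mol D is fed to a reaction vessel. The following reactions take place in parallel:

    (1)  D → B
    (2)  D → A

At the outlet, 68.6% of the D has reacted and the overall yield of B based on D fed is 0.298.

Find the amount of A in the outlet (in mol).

Yield of B: 1ξ₁ / 406 = 0.298 → ξ₁ = 121 mol.
Conversion of D: 1ξ₁ + 1ξ₂ = 0.686 × 406 = 278.5 → ξ₂ = 157.5 mol.
Outlet amounts (n = n₀ + Σ ν·ξ):
  D: 406 − 1(121) − 1(157.5) = 127.5
  B: 0 + 1(121) = 121
  A: 0 + 1(157.5) = 157.5

158 mol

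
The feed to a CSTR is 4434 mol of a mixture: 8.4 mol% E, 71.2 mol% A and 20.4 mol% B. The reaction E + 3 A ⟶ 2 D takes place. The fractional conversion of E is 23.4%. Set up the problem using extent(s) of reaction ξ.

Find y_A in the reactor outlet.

E reacted = 0.234 × 372.5 = 87.15 mol; ν_E = −1, so ξ = 87.15/1 = 87.15 mol.
Outlet amounts (n = n₀ + ν ξ):
  E: 372.5 − 1(87.15) = 285.3
  A: 3157 − 3(87.15) = 2896
  D: 0 + 2(87.15) = 174.3
  B: 904.5 (inert)
Total out = 4260 mol; y_A = 2896 / 4260 = 0.6798.

0.68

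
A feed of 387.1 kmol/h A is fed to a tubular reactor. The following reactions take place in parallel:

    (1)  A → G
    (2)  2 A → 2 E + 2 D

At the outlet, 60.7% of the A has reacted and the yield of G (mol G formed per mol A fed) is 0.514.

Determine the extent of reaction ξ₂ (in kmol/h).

ξ₂ = 18 kmol/h

Yield of G: 1ξ₁ / 387.1 = 0.514 → ξ₁ = 199 kmol/h.
Conversion of A: 1ξ₁ + 2ξ₂ = 0.607 × 387.1 = 235 → ξ₂ = 18 kmol/h.
Outlet amounts (n = n₀ + Σ ν·ξ):
  A: 387.1 − 1(199) − 2(18) = 152.1
  G: 0 + 1(199) = 199
  E: 0 + 2(18) = 36
  D: 0 + 2(18) = 36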